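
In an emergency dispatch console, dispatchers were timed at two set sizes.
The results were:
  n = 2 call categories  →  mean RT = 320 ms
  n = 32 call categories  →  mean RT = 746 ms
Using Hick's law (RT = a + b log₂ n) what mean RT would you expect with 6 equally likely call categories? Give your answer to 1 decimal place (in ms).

488.8 ms

RT is linear in log₂ n, so two points fix the line:
  b = (746 − 320) / (log₂ 32 − log₂ 2) = 426 / (5 − 1) = 106.500 ms/bit
  a = 320 − 106.500 × 1 = 213.500 ms
Then RT(6) = 213.500 + 106.500 × log₂ 6 = 213.500 + 106.500 × 2.5850 ≈ 488.799 ms.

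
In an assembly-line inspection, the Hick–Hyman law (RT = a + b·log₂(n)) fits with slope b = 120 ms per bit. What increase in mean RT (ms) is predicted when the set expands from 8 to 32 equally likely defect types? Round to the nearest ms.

The intercept a cancels: ΔRT = b·(log₂ n₂ − log₂ n₁) = b·log₂(n₂/n₁).
log₂(32) − log₂(8) = log₂(32/8) = log₂(4) = 2.
ΔRT = 120 × 2.0000 = 240.000 ms.

240 ms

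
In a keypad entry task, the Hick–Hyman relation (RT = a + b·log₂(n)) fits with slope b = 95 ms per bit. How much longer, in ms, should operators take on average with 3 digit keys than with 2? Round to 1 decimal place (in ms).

Only the slope matters, since a is common to both: ΔRT = b·log₂(n₂/n₁).
log₂(3) − log₂(2) = 1.5850 − 1 = 0.5850.
ΔRT = 95 × 0.5850 = 55.571 ms.

55.6 ms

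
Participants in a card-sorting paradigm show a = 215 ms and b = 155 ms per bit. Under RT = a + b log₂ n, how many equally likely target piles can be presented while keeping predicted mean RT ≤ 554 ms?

Information budget: (554 − 215)/155 = 2.1871 bits, so n ≤ 2^2.1871 = 4.554 → at most 4.

4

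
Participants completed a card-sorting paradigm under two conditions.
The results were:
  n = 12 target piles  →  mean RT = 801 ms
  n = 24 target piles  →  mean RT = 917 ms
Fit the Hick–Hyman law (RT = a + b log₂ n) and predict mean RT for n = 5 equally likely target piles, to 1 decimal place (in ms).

654.5 ms

RT is linear in log₂ n, so two points fix the line:
  b = (917 − 801) / (log₂ 24 − log₂ 12) = 116 / (4.5850 − 3.5850) = 116.000 ms/bit
  a = 801 − 116.000 × 3.5850 = 385.144 ms
Then RT(5) = 385.144 + 116.000 × log₂ 5 = 385.144 + 116.000 × 2.3219 ≈ 654.488 ms.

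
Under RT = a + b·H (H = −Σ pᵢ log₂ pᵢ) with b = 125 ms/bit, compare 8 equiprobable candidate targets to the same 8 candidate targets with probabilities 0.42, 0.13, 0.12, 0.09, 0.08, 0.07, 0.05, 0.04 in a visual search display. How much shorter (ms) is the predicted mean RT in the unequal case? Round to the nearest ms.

The RT saving is b·ΔH. Equiprobable H₀ = log₂(8) = 3.0000 bits; with the given probabilities H = 2.5499 bits.
b·(H₀ − H) = 125 × (3.0000 − 2.5499) = 56.26 ms.

56 ms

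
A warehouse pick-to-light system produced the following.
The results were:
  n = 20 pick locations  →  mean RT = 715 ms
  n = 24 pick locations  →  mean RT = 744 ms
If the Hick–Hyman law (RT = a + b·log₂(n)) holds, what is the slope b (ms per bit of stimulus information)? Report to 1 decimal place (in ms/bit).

110.3 ms/bit

Slope: b = (744 − 715) / (log₂ 24 − log₂ 20) = 29/0.2630 = 110.252 ms/bit.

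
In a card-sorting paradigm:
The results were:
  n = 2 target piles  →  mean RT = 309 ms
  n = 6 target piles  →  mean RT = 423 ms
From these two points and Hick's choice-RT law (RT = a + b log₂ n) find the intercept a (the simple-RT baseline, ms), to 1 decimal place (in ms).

b = (RT₂ − RT₁)/(log₂ n₂ − log₂ n₁) = (423 − 309)/(2.5850 − 1) = 71.926 ms/bit.
a = RT₁ − b·log₂ n₁ = 309 − 71.926 × 1 = 237.074 ms.

237.1 ms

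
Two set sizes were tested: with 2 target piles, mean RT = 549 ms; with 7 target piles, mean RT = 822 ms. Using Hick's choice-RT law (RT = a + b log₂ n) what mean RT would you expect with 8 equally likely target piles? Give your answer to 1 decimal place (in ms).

With log₂ n on the abscissa the relation is linear; from the two conditions:
  b = (822 − 549) / (log₂ 7 − log₂ 2) = 273 / (2.8074 − 1) = 151.049 ms/bit
  a = 549 − 151.049 × 1 = 397.951 ms
Then RT(8) = 397.951 + 151.049 × log₂ 8 = 397.951 + 151.049 × 3 ≈ 851.099 ms.

851.1 ms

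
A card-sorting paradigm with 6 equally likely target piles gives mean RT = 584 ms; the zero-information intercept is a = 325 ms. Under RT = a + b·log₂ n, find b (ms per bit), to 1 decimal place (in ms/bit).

log₂(6) = 2.5850 bits.
b = (RT − a)/log₂ n = (584 − 325) / 2.5850 = 100.195 ms/bit.

100.2 ms/bit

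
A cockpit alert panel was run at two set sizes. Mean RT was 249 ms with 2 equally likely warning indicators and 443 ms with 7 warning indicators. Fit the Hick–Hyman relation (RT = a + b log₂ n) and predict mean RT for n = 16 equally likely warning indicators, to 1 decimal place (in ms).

571.0 ms

Fit slope and intercept:
  b = (443 − 249) / (log₂ 7 − log₂ 2) = 194 / (2.8074 − 1) = 107.339 ms/bit
  a = 249 − 107.339 × 1 = 141.661 ms
Then RT(16) = 141.661 + 107.339 × log₂ 16 = 141.661 + 107.339 × 4 ≈ 571.018 ms.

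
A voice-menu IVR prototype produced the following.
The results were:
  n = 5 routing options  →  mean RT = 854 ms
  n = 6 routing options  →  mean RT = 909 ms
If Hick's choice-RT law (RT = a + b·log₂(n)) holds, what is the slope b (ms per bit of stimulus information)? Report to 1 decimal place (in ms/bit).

209.1 ms/bit

Slope: b = (909 − 854) / (log₂ 6 − log₂ 5) = 55/0.2630 = 209.098 ms/bit.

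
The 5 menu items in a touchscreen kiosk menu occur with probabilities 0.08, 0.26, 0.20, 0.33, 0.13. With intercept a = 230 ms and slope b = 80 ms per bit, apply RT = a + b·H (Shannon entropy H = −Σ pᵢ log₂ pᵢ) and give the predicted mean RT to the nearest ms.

404 ms

H = 0.08·log₂(1/0.08) + 0.26·log₂(1/0.26) + 0.20·log₂(1/0.20) + 0.33·log₂(1/0.33) + 0.13·log₂(1/0.13) = 2.1716 bits.
RT = 230 + 80 × 2.1716 = 403.73 ms.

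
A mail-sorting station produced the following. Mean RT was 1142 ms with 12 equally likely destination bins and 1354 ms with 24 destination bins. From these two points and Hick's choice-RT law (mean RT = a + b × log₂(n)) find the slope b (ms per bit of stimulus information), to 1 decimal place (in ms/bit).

212.0 ms/bit

The slope on a log₂ axis is (1354 − 1142) / (4.5850 − 3.5850) = 212.000 ms/bit.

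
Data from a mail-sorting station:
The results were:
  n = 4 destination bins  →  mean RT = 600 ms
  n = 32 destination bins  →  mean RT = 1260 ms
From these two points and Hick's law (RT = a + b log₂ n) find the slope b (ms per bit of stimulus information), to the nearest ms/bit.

220 ms/bit

Slope: b = (1260 − 600) / (log₂ 32 − log₂ 4) = 660/3.0000 = 220 ms/bit.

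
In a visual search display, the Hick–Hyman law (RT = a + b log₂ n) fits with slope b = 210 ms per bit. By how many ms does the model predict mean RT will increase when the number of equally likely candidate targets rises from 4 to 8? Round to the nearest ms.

ΔRT = (a + b log₂ n₂) − (a + b log₂ n₁) = b·(log₂ n₂ − log₂ n₁).
log₂(8) − log₂(4) = log₂(8/4) = log₂(2) = 1.
ΔRT = 210 × 1.0000 = 210.000 ms.

210 ms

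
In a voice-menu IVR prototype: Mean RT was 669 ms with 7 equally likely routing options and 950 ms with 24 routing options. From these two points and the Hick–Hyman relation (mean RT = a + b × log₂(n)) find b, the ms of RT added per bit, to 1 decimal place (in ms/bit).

158.1 ms/bit

The slope on a log₂ axis is (950 − 669) / (4.5850 − 2.8074) = 158.078 ms/bit.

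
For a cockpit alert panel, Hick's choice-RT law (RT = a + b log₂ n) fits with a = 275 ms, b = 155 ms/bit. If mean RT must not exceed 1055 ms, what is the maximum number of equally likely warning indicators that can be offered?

155·log₂ n ≤ 1055 − 275 = 780, giving log₂ n ≤ 5.0323 and n ≤ 32.724. The largest whole number is 32.

32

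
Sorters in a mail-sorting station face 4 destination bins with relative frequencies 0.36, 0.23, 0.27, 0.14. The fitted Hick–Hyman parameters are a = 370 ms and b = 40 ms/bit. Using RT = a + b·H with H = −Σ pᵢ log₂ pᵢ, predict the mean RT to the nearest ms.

Entropy contributions −pᵢ log₂ pᵢ: 0.5306, 0.4877, 0.5100, 0.3971; sum H = 1.9254 bits.
RT = a + bH = 370 + 40·1.9254 = 447.02 ms.

447 ms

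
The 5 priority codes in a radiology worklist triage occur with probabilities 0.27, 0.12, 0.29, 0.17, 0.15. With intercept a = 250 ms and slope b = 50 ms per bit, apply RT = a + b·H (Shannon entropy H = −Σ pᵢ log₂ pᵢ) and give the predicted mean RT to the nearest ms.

362 ms

Entropy contributions −pᵢ log₂ pᵢ: 0.5100, 0.3671, 0.5179, 0.4346, 0.4105; sum H = 2.2401 bits.
RT = a + bH = 250 + 50·2.2401 = 362.01 ms.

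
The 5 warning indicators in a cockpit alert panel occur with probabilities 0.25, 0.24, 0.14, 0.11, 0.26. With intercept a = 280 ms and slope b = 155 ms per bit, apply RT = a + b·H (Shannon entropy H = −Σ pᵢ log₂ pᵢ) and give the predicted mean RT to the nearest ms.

Entropy contributions −pᵢ log₂ pᵢ: 0.5000, 0.4941, 0.3971, 0.3503, 0.5053; sum H = 2.2468 bits.
RT = a + bH = 280 + 155·2.2468 = 628.26 ms.

628 ms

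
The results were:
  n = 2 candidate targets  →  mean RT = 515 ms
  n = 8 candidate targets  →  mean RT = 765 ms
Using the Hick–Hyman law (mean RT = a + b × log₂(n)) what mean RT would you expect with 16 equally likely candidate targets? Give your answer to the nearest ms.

RT is linear in log₂ n, so two points fix the line:
  b = (765 − 515) / (log₂ 8 − log₂ 2) = 250 / (3 − 1) = 125 ms/bit
  a = 515 − 125 × 1 = 390 ms
Then RT(16) = 390 + 125 × log₂ 16 = 390 + 125 × 4 ≈ 890.000 ms.

890 ms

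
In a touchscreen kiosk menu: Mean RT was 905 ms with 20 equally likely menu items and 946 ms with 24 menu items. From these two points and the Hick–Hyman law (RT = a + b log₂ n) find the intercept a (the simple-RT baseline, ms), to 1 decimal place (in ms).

The slope on a log₂ axis is (946 − 905) / (4.5850 − 4.3219) = 155.873 ms/bit.
Intercept: a = 905 − 155.873·log₂(20) = 231.327 ms.

231.3 ms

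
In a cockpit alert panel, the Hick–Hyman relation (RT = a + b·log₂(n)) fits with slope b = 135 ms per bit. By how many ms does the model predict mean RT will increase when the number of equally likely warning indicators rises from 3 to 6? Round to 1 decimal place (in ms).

135.0 ms

Only the slope matters, since a is common to both: ΔRT = b·log₂(n₂/n₁).
log₂(6) − log₂(3) = log₂(6/3) = log₂(2) = 1.
ΔRT = 135 × 1.0000 = 135.000 ms.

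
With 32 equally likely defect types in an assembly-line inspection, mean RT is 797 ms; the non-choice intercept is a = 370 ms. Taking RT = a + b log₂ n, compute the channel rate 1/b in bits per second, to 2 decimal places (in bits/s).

11.71 bits/s

b = (797 − 370)/log₂ 32 = 427/5 = 85.400 ms per bit = 0.08540 s/bit; the reciprocal is 11.710 bits/s.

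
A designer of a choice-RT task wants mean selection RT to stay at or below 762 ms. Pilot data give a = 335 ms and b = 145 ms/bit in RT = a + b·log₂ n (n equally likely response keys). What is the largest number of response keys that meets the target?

145·log₂ n ≤ 762 − 335 = 427, giving log₂ n ≤ 2.9448 and n ≤ 7.700. The largest whole number is 7.

7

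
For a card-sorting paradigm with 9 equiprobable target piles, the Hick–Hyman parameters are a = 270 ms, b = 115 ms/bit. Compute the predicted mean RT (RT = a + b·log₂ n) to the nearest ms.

635 ms

log₂(9) = 3.1699 bits, so RT = 270 + 115 × 3.1699 ≈ 634.541 ms.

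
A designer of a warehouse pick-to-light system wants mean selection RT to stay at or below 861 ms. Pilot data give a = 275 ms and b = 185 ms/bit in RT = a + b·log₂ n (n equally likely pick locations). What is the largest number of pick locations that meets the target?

185·log₂ n ≤ 861 − 275 = 586, giving log₂ n ≤ 3.1676 and n ≤ 8.985. The largest whole number is 8.

8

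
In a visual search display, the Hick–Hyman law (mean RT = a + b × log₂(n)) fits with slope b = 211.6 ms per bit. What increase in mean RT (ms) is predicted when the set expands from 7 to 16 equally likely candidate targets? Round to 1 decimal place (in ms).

252.4 ms

The intercept a cancels: ΔRT = b·(log₂ n₂ − log₂ n₁) = b·log₂(n₂/n₁).
log₂(16) − log₂(7) = 4 − 2.8074 = 1.1926.
ΔRT = 211.6 × 1.1926 = 252.364 ms.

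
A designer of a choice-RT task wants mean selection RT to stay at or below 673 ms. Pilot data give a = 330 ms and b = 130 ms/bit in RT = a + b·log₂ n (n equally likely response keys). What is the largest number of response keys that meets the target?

6

130·log₂ n ≤ 673 − 330 = 343, giving log₂ n ≤ 2.6385 and n ≤ 6.227. The largest whole number is 6.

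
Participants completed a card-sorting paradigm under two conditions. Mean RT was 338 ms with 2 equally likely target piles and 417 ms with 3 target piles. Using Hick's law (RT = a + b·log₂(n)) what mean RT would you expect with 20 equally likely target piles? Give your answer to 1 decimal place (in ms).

786.6 ms

With log₂ n on the abscissa the relation is linear; from the two conditions:
  b = (417 − 338) / (log₂ 3 − log₂ 2) = 79 / (1.5850 − 1) = 135.051 ms/bit
  a = 338 − 135.051 × 1 = 202.949 ms
Then RT(20) = 202.949 + 135.051 × log₂ 20 = 202.949 + 135.051 × 4.3219 ≈ 786.631 ms.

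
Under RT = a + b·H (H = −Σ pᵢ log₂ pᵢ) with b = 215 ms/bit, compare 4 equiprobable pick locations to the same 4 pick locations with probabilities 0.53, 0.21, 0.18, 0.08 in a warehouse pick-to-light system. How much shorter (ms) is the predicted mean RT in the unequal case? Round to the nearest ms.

66 ms

The RT saving is b·ΔH. Equiprobable H₀ = log₂(4) = 2.0000 bits; with the given probabilities H = 1.6951 bits.
b·(H₀ − H) = 215 × (2.0000 − 1.6951) = 65.56 ms.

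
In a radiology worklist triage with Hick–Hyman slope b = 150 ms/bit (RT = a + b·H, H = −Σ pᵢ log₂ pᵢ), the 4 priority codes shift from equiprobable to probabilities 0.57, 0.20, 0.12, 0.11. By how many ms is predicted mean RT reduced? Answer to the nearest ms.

Equiprobable entropy H₀ = log₂ 4 = 2.0000 bits.
Skewed entropy H = −Σ pᵢ log₂ pᵢ = 1.6440 bits.
ΔRT = b·(H₀ − H) = 150 × 0.3560 = 53.40 ms.

53 ms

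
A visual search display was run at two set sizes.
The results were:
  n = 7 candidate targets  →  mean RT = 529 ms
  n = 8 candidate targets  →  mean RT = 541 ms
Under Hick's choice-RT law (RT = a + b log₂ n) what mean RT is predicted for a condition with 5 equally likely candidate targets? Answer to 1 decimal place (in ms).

498.8 ms

Fit slope and intercept:
  b = (541 − 529) / (log₂ 8 − log₂ 7) = 12 / (3 − 2.8074) = 62.291 ms/bit
  a = 529 − 62.291 × 2.8074 = 354.128 ms
Then RT(5) = 354.128 + 62.291 × log₂ 5 = 354.128 + 62.291 × 2.3219 ≈ 498.762 ms.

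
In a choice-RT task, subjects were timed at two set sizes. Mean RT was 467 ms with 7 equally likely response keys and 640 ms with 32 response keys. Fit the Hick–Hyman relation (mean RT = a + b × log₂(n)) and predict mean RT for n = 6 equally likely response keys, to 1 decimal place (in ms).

449.5 ms

Solve the two-equation system in a and b:
  b = (640 − 467) / (log₂ 32 − log₂ 7) = 173 / (5 − 2.8074) = 78.900 ms/bit
  a = 467 − 78.900 × 2.8074 = 245.499 ms
Then RT(6) = 245.499 + 78.900 × log₂ 6 = 245.499 + 78.900 × 2.5850 ≈ 449.453 ms.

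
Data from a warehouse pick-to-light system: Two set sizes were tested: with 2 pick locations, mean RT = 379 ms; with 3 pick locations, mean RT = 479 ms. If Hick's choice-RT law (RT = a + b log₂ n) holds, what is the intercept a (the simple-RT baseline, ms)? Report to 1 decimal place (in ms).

The slope on a log₂ axis is (479 − 379) / (1.5850 − 1) = 170.951 ms/bit.
Intercept: a = 379 − 170.951·log₂(2) = 208.049 ms.

208.0 ms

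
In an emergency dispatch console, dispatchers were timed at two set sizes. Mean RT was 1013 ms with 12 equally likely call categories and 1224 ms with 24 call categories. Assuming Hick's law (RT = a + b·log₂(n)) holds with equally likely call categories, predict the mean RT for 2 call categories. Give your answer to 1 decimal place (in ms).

467.6 ms

Fit slope and intercept:
  b = (1224 − 1013) / (log₂ 24 − log₂ 12) = 211 / (4.5850 − 3.5850) = 211.000 ms/bit
  a = 1013 − 211.000 × 3.5850 = 256.573 ms
Then RT(2) = 256.573 + 211.000 × log₂ 2 = 256.573 + 211.000 × 1 ≈ 467.573 ms.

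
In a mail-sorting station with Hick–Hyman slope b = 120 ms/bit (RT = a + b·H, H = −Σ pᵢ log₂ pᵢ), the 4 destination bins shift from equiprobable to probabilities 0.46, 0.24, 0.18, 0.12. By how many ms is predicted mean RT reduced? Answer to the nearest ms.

Equiprobable entropy H₀ = log₂ 4 = 2.0000 bits.
Skewed entropy H = −Σ pᵢ log₂ pᵢ = 1.8218 bits.
ΔRT = b·(H₀ − H) = 120 × 0.1782 = 21.38 ms.

21 ms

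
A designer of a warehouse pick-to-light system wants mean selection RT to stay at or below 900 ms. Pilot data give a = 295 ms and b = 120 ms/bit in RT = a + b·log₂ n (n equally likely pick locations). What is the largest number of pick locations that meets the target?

32

120·log₂ n ≤ 900 − 295 = 605, giving log₂ n ≤ 5.0417 and n ≤ 32.938. The largest whole number is 32.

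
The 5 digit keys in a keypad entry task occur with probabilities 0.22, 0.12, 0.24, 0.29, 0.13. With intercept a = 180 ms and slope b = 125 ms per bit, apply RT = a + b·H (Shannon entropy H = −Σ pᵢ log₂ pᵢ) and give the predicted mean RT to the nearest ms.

460 ms

Entropy contributions −pᵢ log₂ pᵢ: 0.4806, 0.3671, 0.4941, 0.5179, 0.3826; sum H = 2.2423 bits.
RT = a + bH = 180 + 125·2.2423 = 460.29 ms.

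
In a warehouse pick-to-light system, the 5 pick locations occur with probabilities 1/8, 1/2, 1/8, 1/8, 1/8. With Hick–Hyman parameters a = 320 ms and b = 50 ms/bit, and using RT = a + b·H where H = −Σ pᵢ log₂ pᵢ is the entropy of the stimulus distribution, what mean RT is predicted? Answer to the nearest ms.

420 ms

H = −Σ pᵢ log₂ pᵢ = 0.125·3 + 0.5·1 + 0.125·3 + 0.125·3 + 0.125·3 = 2.000 bits.
RT = 320 + 50 × 2.000 = 420.00 ms.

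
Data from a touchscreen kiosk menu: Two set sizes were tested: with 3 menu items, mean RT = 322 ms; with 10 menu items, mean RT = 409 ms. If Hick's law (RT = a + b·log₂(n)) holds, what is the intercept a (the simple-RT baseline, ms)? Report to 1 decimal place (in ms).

242.6 ms

Slope: b = (409 − 322) / (log₂ 10 − log₂ 3) = 87/1.7370 = 50.087 ms/bit.
a = RT₁ − b·log₂ n₁ = 322 − 50.087 × 1.5850 = 242.613 ms.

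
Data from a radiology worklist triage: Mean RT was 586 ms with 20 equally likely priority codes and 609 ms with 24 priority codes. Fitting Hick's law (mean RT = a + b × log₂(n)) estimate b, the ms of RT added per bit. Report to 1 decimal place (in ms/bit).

87.4 ms/bit

b = (RT₂ − RT₁)/(log₂ n₂ − log₂ n₁) = (609 − 586)/(4.5850 − 4.3219) = 87.441 ms/bit.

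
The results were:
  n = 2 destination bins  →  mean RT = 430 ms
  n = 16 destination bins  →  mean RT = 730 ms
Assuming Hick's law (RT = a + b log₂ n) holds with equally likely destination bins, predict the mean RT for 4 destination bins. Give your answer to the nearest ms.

Solve the two-equation system in a and b:
  b = (730 − 430) / (log₂ 16 − log₂ 2) = 300 / (4 − 1) = 100 ms/bit
  a = 430 − 100 × 1 = 330 ms
Then RT(4) = 330 + 100 × log₂ 4 = 330 + 100 × 2 ≈ 530.000 ms.

530 ms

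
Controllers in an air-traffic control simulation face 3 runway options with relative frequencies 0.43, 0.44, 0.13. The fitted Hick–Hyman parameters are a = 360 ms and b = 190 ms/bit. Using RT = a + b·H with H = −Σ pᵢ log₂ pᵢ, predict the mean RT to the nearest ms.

Entropy contributions −pᵢ log₂ pᵢ: 0.5236, 0.5211, 0.3826; sum H = 1.4274 bits.
RT = a + bH = 360 + 190·1.4274 = 631.20 ms.

631 ms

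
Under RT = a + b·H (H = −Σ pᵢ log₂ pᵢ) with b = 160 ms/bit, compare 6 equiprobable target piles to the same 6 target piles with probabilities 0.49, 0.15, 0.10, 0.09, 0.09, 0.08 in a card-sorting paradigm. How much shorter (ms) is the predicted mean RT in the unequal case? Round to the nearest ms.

Equiprobable entropy H₀ = log₂ 6 = 2.5850 bits.
Skewed entropy H = −Σ pᵢ log₂ pᵢ = 2.1638 bits.
ΔRT = b·(H₀ − H) = 160 × 0.4211 = 67.38 ms.

67 ms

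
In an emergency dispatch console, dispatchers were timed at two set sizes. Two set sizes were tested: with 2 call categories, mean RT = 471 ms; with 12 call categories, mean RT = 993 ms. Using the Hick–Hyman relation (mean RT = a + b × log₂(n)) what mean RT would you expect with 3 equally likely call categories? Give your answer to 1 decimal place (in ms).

Solve the two-equation system in a and b:
  b = (993 − 471) / (log₂ 12 − log₂ 2) = 522 / (3.5850 − 1) = 201.937 ms/bit
  a = 471 − 201.937 × 1 = 269.063 ms
Then RT(3) = 269.063 + 201.937 × log₂ 3 = 269.063 + 201.937 × 1.5850 ≈ 589.126 ms.

589.1 ms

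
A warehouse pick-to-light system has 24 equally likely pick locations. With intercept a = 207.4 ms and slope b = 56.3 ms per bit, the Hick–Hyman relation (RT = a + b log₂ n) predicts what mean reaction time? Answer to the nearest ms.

466 ms

log₂(24) = 4.5850 bits, so RT = 207.4 + 56.3 × 4.5850 ≈ 465.533 ms.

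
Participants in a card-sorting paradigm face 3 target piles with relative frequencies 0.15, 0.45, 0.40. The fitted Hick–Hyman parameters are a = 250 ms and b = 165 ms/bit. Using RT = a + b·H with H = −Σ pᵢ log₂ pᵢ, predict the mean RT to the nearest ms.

491 ms

Entropy contributions −pᵢ log₂ pᵢ: 0.4105, 0.5184, 0.5288; sum H = 1.4577 bits.
RT = a + bH = 250 + 165·1.4577 = 490.52 ms.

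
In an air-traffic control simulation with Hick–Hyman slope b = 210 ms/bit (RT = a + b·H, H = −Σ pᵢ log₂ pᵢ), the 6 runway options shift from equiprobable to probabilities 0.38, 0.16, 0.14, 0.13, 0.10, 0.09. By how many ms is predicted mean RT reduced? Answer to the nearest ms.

43 ms

The RT saving is b·ΔH. Equiprobable H₀ = log₂(6) = 2.5850 bits; with the given probabilities H = 2.3781 bits.
b·(H₀ − H) = 210 × (2.5850 − 2.3781) = 43.45 ms.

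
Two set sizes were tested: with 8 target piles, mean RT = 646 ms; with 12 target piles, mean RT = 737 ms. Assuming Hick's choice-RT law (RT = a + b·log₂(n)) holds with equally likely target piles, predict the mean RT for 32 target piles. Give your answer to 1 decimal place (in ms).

957.1 ms

RT is linear in log₂ n, so two points fix the line:
  b = (737 − 646) / (log₂ 12 − log₂ 8) = 91 / (3.5850 − 3) = 155.566 ms/bit
  a = 646 − 155.566 × 3 = 179.303 ms
Then RT(32) = 179.303 + 155.566 × log₂ 32 = 179.303 + 155.566 × 5 ≈ 957.131 ms.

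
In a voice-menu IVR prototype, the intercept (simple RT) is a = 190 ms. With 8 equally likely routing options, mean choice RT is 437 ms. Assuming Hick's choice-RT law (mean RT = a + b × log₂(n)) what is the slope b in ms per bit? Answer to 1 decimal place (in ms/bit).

8 alternatives carry log₂ 8 = 3 bits; the choice cost is 437 − 190 = 247 ms, so b = 247/3 = 82.333 ms/bit.

82.3 ms/bit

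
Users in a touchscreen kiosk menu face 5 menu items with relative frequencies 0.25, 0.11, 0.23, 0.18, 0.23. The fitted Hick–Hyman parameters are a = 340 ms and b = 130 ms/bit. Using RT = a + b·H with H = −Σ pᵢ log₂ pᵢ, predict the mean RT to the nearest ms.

635 ms

Entropy contributions −pᵢ log₂ pᵢ: 0.5000, 0.3503, 0.4877, 0.4453, 0.4877; sum H = 2.2709 bits.
RT = a + bH = 340 + 130·2.2709 = 635.22 ms.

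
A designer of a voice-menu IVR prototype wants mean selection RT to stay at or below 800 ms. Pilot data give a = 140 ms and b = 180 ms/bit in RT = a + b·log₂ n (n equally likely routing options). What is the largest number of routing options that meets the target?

12

180·log₂ n ≤ 800 − 140 = 660, giving log₂ n ≤ 3.6667 and n ≤ 12.699. The largest whole number is 12.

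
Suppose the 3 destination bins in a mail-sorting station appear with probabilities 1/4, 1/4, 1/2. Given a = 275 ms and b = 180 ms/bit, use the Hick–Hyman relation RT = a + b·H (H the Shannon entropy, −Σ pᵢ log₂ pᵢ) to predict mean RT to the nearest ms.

545 ms

H = −Σ pᵢ log₂ pᵢ = 0.25·2 + 0.25·2 + 0.5·1 = 1.500 bits.
RT = 275 + 180 × 1.500 = 545.00 ms.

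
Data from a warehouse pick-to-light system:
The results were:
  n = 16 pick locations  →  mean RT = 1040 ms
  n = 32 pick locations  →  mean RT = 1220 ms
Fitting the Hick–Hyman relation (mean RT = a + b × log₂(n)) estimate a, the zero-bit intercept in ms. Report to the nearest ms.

320 ms

b = (RT₂ − RT₁)/(log₂ n₂ − log₂ n₁) = (1220 − 1040)/(5 − 4) = 180 ms/bit.
a = RT₁ − b·log₂ n₁ = 1040 − 180 × 4 = 320.000 ms.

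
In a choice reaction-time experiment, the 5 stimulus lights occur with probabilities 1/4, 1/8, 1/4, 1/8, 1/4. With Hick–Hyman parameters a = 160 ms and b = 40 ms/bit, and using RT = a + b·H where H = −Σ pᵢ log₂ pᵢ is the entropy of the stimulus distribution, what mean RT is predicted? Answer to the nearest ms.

250 ms

H = −Σ pᵢ log₂ pᵢ = 0.25·2 + 0.125·3 + 0.25·2 + 0.125·3 + 0.25·2 = 2.250 bits.
RT = 160 + 40 × 2.250 = 250.00 ms.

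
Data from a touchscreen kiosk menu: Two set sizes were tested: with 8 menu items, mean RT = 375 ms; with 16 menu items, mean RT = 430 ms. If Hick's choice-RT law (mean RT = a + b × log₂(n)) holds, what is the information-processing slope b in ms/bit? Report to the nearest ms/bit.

55 ms/bit

The slope on a log₂ axis is (430 − 375) / (4 − 3) = 55 ms/bit.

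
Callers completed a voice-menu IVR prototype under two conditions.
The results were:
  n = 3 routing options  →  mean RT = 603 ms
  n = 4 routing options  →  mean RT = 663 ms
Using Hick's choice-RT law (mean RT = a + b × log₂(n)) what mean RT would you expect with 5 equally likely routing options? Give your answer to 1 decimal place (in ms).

709.5 ms

Fit slope and intercept:
  b = (663 − 603) / (log₂ 4 − log₂ 3) = 60 / (2 − 1.5850) = 144.565 ms/bit
  a = 603 − 144.565 × 1.5850 = 373.869 ms
Then RT(5) = 373.869 + 144.565 × log₂ 5 = 373.869 + 144.565 × 2.3219 ≈ 709.540 ms.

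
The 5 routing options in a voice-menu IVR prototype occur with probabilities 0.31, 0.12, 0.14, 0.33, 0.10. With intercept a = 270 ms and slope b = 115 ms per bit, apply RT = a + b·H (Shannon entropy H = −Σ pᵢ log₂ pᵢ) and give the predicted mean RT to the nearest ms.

517 ms

Entropy contributions −pᵢ log₂ pᵢ: 0.5238, 0.3671, 0.3971, 0.5278, 0.3322; sum H = 2.1480 bits.
RT = a + bH = 270 + 115·2.1480 = 517.02 ms.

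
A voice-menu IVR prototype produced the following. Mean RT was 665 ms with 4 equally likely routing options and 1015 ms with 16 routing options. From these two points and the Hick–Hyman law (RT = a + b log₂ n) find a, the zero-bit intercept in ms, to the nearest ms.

The slope on a log₂ axis is (1015 − 665) / (4 − 2) = 175 ms/bit.
Intercept: a = 665 − 175·log₂(4) = 315.000 ms.

315 ms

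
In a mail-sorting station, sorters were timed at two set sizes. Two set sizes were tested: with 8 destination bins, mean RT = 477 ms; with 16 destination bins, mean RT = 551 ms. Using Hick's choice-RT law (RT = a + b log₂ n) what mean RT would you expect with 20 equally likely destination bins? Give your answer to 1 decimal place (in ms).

574.8 ms

With log₂ n on the abscissa the relation is linear; from the two conditions:
  b = (551 − 477) / (log₂ 16 − log₂ 8) = 74 / (4 − 3) = 74.000 ms/bit
  a = 477 − 74.000 × 3 = 255.000 ms
Then RT(20) = 255.000 + 74.000 × log₂ 20 = 255.000 + 74.000 × 4.3219 ≈ 574.823 ms.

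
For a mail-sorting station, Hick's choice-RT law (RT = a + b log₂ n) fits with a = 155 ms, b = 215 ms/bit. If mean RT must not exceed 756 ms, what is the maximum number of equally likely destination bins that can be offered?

6

215·log₂ n ≤ 756 − 155 = 601, giving log₂ n ≤ 2.7953 and n ≤ 6.942. The largest whole number is 6.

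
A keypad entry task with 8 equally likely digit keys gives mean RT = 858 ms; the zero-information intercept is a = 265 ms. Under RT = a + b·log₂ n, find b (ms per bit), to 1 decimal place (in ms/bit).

197.7 ms/bit

8 alternatives carry log₂ 8 = 3 bits; the choice cost is 858 − 265 = 593 ms, so b = 593/3 = 197.667 ms/bit.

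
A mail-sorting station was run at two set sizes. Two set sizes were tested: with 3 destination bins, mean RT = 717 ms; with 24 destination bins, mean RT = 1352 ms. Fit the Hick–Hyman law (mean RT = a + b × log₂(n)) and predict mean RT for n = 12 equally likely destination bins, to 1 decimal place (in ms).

Fit slope and intercept:
  b = (1352 − 717) / (log₂ 24 − log₂ 3) = 635 / (4.5850 − 1.5850) = 211.667 ms/bit
  a = 717 − 211.667 × 1.5850 = 381.516 ms
Then RT(12) = 381.516 + 211.667 × log₂ 12 = 381.516 + 211.667 × 3.5850 ≈ 1140.333 ms.

1140.3 ms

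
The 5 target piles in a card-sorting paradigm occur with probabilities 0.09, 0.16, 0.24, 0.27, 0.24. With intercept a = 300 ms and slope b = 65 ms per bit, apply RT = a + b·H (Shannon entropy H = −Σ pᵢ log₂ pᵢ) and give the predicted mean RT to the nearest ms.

Entropy contributions −pᵢ log₂ pᵢ: 0.3127, 0.4230, 0.4941, 0.5100, 0.4941; sum H = 2.2340 bits.
RT = a + bH = 300 + 65·2.2340 = 445.21 ms.

445 ms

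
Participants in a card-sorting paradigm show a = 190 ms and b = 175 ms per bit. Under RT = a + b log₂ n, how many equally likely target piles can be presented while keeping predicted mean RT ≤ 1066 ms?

32

Information budget: (1066 − 190)/175 = 5.0057 bits, so n ≤ 2^5.0057 = 32.127 → at most 32.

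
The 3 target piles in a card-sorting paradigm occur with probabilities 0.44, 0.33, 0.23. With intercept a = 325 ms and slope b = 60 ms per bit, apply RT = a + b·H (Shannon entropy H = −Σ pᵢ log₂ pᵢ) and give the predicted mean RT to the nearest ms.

Entropy contributions −pᵢ log₂ pᵢ: 0.5211, 0.5278, 0.4877; sum H = 1.5366 bits.
RT = a + bH = 325 + 60·1.5366 = 417.20 ms.

417 ms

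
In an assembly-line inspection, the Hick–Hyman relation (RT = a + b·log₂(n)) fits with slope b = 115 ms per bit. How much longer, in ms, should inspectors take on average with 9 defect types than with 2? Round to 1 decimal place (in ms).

249.5 ms

The intercept a cancels: ΔRT = b·(log₂ n₂ − log₂ n₁) = b·log₂(n₂/n₁).
log₂(9) − log₂(2) = 3.1699 − 1 = 2.1699.
ΔRT = 115 × 2.1699 = 249.541 ms.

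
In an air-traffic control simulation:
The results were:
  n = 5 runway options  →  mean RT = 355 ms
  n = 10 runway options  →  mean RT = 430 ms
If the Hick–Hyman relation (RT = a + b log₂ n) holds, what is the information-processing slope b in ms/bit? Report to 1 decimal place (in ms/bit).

75.0 ms/bit

Slope: b = (430 − 355) / (log₂ 10 − log₂ 5) = 75/1.0000 = 75.000 ms/bit.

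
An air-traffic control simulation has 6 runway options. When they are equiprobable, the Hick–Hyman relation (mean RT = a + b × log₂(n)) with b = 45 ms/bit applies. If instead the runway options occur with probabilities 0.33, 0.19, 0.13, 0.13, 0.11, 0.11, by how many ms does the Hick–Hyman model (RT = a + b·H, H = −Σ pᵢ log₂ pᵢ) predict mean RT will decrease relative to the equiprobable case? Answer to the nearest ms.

Equiprobable entropy H₀ = log₂ 6 = 2.5850 bits.
Skewed entropy H = −Σ pᵢ log₂ pᵢ = 2.4489 bits.
ΔRT = b·(H₀ − H) = 45 × 0.1361 = 6.12 ms.

6 ms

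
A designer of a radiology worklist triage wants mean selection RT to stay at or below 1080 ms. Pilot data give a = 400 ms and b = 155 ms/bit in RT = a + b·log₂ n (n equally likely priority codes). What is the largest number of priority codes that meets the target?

20

Information budget: (1080 − 400)/155 = 4.3871 bits, so n ≤ 2^4.3871 = 20.924 → at most 20.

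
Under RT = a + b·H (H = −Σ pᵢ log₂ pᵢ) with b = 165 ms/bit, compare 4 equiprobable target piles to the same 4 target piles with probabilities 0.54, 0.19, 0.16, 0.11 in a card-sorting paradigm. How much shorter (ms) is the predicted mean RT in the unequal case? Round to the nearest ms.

The RT saving is b·ΔH. Equiprobable H₀ = log₂(4) = 2.0000 bits; with the given probabilities H = 1.7086 bits.
b·(H₀ − H) = 165 × (2.0000 − 1.7086) = 48.09 ms.

48 ms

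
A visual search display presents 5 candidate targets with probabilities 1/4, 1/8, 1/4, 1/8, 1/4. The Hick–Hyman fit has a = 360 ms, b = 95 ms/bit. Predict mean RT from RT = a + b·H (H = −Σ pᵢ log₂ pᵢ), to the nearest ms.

574 ms

Each term −pᵢ log₂ pᵢ: 0.25·2 + 0.125·3 + 0.25·2 + 0.125·3 + 0.25·2; summed, H = 2.250 bits.
Mean RT = a + bH = 360 + 95·2.250 = 573.75 ms.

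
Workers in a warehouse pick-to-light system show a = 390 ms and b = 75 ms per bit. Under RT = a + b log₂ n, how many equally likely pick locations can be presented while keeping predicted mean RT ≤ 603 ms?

7

Information budget: (603 − 390)/75 = 2.8400 bits, so n ≤ 2^2.8400 = 7.160 → at most 7.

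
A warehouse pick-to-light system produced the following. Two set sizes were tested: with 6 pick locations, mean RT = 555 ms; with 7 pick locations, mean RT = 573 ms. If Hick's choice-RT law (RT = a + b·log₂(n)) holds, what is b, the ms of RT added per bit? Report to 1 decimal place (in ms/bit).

80.9 ms/bit

Slope: b = (573 − 555) / (log₂ 7 − log₂ 6) = 18/0.2224 = 80.938 ms/bit.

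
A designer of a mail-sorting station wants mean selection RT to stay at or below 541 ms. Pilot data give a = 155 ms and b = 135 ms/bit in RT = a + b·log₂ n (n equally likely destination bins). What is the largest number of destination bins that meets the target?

Set 155 + 135·log₂ n ≤ 541 → log₂ n ≤ (541 − 155)/135 = 2.8593.
So n ≤ 2^2.8593 = 7.256; the largest integer n is 7.

7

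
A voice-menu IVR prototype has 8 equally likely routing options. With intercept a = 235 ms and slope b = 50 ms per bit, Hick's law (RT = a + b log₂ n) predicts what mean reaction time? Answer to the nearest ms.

385 ms

log₂(8) = 3 bits, so RT = 235 + 50 × 3 ≈ 385.000 ms.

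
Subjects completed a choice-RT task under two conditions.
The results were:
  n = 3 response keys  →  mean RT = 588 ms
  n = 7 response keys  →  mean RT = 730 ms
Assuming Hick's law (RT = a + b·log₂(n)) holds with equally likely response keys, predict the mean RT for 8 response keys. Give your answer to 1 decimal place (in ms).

752.4 ms

With log₂ n on the abscissa the relation is linear; from the two conditions:
  b = (730 − 588) / (log₂ 7 − log₂ 3) = 142 / (2.8074 − 1.5850) = 116.166 ms/bit
  a = 588 − 116.166 × 1.5850 = 403.882 ms
Then RT(8) = 403.882 + 116.166 × log₂ 8 = 403.882 + 116.166 × 3 ≈ 752.379 ms.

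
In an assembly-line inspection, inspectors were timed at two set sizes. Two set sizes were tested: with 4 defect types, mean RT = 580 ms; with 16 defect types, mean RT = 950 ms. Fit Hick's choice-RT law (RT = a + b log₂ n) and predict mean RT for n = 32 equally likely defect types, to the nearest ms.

Fit slope and intercept:
  b = (950 − 580) / (log₂ 16 − log₂ 4) = 370 / (4 − 2) = 185 ms/bit
  a = 580 − 185 × 2 = 210 ms
Then RT(32) = 210 + 185 × log₂ 32 = 210 + 185 × 5 ≈ 1135.000 ms.

1135 ms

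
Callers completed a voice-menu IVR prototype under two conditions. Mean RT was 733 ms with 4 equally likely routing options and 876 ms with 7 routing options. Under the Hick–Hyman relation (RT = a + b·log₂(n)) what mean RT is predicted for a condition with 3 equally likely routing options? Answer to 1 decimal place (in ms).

Solve the two-equation system in a and b:
  b = (876 − 733) / (log₂ 7 − log₂ 4) = 143 / (2.8074 − 2) = 177.122 ms/bit
  a = 733 − 177.122 × 2 = 378.757 ms
Then RT(3) = 378.757 + 177.122 × log₂ 3 = 378.757 + 177.122 × 1.5850 ≈ 659.488 ms.

659.5 ms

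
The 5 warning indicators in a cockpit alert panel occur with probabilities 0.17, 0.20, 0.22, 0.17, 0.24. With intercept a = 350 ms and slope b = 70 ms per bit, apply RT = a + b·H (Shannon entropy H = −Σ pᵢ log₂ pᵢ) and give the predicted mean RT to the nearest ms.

Entropy contributions −pᵢ log₂ pᵢ: 0.4346, 0.4644, 0.4806, 0.4346, 0.4941; sum H = 2.3083 bits.
RT = a + bH = 350 + 70·2.3083 = 511.58 ms.

512 ms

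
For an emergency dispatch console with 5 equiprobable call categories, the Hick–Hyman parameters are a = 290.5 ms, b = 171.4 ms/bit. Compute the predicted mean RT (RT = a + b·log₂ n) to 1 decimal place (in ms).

688.5 ms

log₂(5) = 2.3219 bits, so RT = 290.5 + 171.4 × 2.3219 ≈ 688.478 ms.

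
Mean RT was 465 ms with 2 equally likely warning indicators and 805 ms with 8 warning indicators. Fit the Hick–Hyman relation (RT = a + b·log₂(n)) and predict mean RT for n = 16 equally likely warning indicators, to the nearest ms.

975 ms

RT is linear in log₂ n, so two points fix the line:
  b = (805 − 465) / (log₂ 8 − log₂ 2) = 340 / (3 − 1) = 170 ms/bit
  a = 465 − 170 × 1 = 295 ms
Then RT(16) = 295 + 170 × log₂ 16 = 295 + 170 × 4 ≈ 975.000 ms.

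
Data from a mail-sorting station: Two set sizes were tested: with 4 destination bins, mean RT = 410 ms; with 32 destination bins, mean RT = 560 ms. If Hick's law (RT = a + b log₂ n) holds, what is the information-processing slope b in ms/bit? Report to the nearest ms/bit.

b = (RT₂ − RT₁)/(log₂ n₂ − log₂ n₁) = (560 − 410)/(5 − 2) = 50 ms/bit.

50 ms/bit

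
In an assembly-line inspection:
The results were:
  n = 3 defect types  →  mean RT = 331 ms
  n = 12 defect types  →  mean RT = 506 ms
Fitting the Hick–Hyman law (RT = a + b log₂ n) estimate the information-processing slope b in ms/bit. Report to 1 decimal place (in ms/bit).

The slope on a log₂ axis is (506 − 331) / (3.5850 − 1.5850) = 87.500 ms/bit.

87.5 ms/bit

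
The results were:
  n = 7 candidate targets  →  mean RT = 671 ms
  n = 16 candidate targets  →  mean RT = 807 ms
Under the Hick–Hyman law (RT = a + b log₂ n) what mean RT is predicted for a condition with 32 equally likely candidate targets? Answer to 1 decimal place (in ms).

RT is linear in log₂ n, so two points fix the line:
  b = (807 − 671) / (log₂ 16 − log₂ 7) = 136 / (4 − 2.8074) = 114.032 ms/bit
  a = 671 − 114.032 × 2.8074 = 350.871 ms
Then RT(32) = 350.871 + 114.032 × log₂ 32 = 350.871 + 114.032 × 5 ≈ 921.032 ms.

921.0 ms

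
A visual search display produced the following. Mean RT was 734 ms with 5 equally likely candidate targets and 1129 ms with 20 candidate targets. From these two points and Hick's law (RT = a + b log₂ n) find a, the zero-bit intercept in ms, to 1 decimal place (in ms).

b = (RT₂ − RT₁)/(log₂ n₂ − log₂ n₁) = (1129 − 734)/(4.3219 − 2.3219) = 197.500 ms/bit.
Intercept: a = 734 − 197.500·log₂(5) = 275.419 ms.

275.4 ms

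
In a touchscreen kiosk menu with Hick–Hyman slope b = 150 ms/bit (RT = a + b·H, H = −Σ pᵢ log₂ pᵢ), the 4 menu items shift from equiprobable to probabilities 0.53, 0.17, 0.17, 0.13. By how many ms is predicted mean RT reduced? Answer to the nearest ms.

39 ms

The RT saving is b·ΔH. Equiprobable H₀ = log₂(4) = 2.0000 bits; with the given probabilities H = 1.7373 bits.
b·(H₀ − H) = 150 × (2.0000 − 1.7373) = 39.41 ms.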